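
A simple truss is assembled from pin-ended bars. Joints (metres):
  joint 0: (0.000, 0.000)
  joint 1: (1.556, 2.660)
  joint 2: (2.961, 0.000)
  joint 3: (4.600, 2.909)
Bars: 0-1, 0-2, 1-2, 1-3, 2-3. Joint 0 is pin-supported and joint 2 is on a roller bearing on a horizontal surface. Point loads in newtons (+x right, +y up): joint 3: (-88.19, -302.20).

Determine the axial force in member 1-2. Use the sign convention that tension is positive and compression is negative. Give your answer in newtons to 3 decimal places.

-83.233

N=4 nodes, M=5 members, R=3 reactions → 2N=8, M+R=8
member 0 (0-1): L=3.0817, (cx,cy)=(0.5049,0.8632)
member 1 (0-2): L=2.9610, (cx,cy)=(1.0000,0.0000)
member 2 (1-2): L=3.0083, (cx,cy)=(0.4670,-0.8842)
member 3 (1-3): L=3.0542, (cx,cy)=(0.9967,0.0815)
member 4 (2-3): L=3.3390, (cx,cy)=(0.4909,0.8712)
solve A·x = −loads:
  F[0-1] = +93.4180 N (tension)
  F[0-2] = -135.3586 N (compression)
  F[1-2] = -83.2327 N (compression)
  F[1-3] = +86.3296 N (tension)
  F[2-3] = -354.9439 N (compression)
  Rx@0 = +88.1900 N
  Ry@0 = -80.6353 N
  Ry@2 = +382.8353 N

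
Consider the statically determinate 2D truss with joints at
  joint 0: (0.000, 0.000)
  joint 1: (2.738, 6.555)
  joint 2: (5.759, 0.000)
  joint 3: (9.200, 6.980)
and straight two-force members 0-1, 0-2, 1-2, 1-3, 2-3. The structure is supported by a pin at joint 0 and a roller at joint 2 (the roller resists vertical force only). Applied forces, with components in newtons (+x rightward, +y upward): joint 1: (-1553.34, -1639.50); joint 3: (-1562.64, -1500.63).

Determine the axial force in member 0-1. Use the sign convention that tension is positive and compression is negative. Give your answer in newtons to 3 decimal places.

N=4 nodes, M=5 members, R=3 reactions → 2N=8, M+R=8
member 0 (0-1): L=7.1038, (cx,cy)=(0.3854,0.9227)
member 1 (0-2): L=5.7590, (cx,cy)=(1.0000,0.0000)
member 2 (1-2): L=7.2176, (cx,cy)=(0.4186,-0.9082)
member 3 (1-3): L=6.4760, (cx,cy)=(0.9978,0.0656)
member 4 (2-3): L=7.7821, (cx,cy)=(0.4422,0.8969)
solve A·x = −loads:
  F[0-1] = -3928.9454 N (compression)
  F[0-2] = -1601.6668 N (compression)
  F[1-2] = +2125.0608 N (tension)
  F[1-3] = -852.2703 N (compression)
  F[2-3] = -1610.7112 N (compression)
  Rx@0 = +3115.9800 N
  Ry@0 = +3625.3920 N
  Ry@2 = -485.2620 N

-3928.945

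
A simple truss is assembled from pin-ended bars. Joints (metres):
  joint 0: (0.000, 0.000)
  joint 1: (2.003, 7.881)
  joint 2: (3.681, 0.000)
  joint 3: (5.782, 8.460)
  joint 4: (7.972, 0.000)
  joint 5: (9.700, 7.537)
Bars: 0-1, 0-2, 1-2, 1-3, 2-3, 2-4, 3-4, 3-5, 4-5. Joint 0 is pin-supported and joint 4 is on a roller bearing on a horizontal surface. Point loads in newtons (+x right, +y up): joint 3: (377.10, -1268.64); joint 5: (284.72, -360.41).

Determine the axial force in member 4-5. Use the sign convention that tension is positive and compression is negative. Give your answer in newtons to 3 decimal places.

N=6 nodes, M=9 members, R=3 reactions → 2N=12, M+R=12
member 0 (0-1): L=8.1316, (cx,cy)=(0.2463,0.9692)
member 1 (0-2): L=3.6810, (cx,cy)=(1.0000,0.0000)
member 2 (1-2): L=8.0577, (cx,cy)=(0.2082,-0.9781)
member 3 (1-3): L=3.8231, (cx,cy)=(0.9885,0.1514)
member 4 (2-3): L=8.7170, (cx,cy)=(0.2410,0.9705)
member 5 (2-4): L=4.2910, (cx,cy)=(1.0000,0.0000)
member 6 (3-4): L=8.7389, (cx,cy)=(0.2506,-0.9681)
member 7 (3-5): L=4.0253, (cx,cy)=(0.9734,-0.2293)
member 8 (4-5): L=7.7326, (cx,cy)=(0.2235,0.9747)
solve A·x = −loads:
  F[0-1] = +411.6643 N (tension)
  F[0-2] = +560.4170 N (tension)
  F[1-2] = -379.6534 N (compression)
  F[1-3] = +182.5714 N (tension)
  F[2-3] = +382.6095 N (tension)
  F[2-4] = +389.1366 N (tension)
  F[3-4] = -1807.4006 N (compression)
  F[3-5] = +358.0672 N (tension)
  F[4-5] = -285.5251 N (compression)
  Rx@0 = -661.8200 N
  Ry@0 = -398.9799 N
  Ry@4 = +2028.0299 N

-285.525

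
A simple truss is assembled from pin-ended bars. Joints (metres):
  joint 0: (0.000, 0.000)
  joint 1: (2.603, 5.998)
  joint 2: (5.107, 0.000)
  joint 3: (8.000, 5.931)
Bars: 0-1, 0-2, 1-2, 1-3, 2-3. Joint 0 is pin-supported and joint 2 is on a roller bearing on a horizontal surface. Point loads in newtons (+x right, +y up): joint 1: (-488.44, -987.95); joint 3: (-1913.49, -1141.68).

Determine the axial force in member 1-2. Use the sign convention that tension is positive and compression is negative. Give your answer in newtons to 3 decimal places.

1801.379

N=4 nodes, M=5 members, R=3 reactions → 2N=8, M+R=8
member 0 (0-1): L=6.5385, (cx,cy)=(0.3981,0.9173)
member 1 (0-2): L=5.1070, (cx,cy)=(1.0000,0.0000)
member 2 (1-2): L=6.4997, (cx,cy)=(0.3852,-0.9228)
member 3 (1-3): L=5.3974, (cx,cy)=(0.9999,-0.0124)
member 4 (2-3): L=6.5990, (cx,cy)=(0.4384,0.8988)
solve A·x = −loads:
  F[0-1] = -2870.8512 N (compression)
  F[0-2] = -1259.0290 N (compression)
  F[1-2] = +1801.3795 N (tension)
  F[1-3] = -1348.5443 N (compression)
  F[2-3] = -1288.8824 N (compression)
  Rx@0 = +2401.9300 N
  Ry@0 = +2633.5459 N
  Ry@2 = -503.9159 N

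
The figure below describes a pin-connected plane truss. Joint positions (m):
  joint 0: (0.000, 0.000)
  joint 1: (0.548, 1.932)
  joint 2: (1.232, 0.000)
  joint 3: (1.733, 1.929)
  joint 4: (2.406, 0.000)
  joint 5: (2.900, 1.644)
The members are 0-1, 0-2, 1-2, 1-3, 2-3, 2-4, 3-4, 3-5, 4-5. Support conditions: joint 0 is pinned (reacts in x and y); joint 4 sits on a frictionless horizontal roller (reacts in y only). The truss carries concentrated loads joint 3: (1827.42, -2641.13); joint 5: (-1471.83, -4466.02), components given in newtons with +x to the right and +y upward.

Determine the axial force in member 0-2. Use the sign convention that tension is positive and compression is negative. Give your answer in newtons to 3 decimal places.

174.730

N=6 nodes, M=9 members, R=3 reactions → 2N=12, M+R=12
member 0 (0-1): L=2.0082, (cx,cy)=(0.2729,0.9620)
member 1 (0-2): L=1.2320, (cx,cy)=(1.0000,0.0000)
member 2 (1-2): L=2.0495, (cx,cy)=(0.3337,-0.9427)
member 3 (1-3): L=1.1850, (cx,cy)=(1.0000,-0.0025)
member 4 (2-3): L=1.9930, (cx,cy)=(0.2514,0.9679)
member 5 (2-4): L=1.1740, (cx,cy)=(1.0000,0.0000)
member 6 (3-4): L=2.0430, (cx,cy)=(0.3294,-0.9442)
member 7 (3-5): L=1.2013, (cx,cy)=(0.9715,-0.2372)
member 8 (4-5): L=1.7166, (cx,cy)=(0.2878,0.9577)
solve A·x = −loads:
  F[0-1] = +662.7839 N (tension)
  F[0-2] = +174.7301 N (tension)
  F[1-2] = -677.5047 N (compression)
  F[1-3] = +406.9708 N (tension)
  F[2-3] = +659.8492 N (tension)
  F[2-4] = -217.2524 N (compression)
  F[3-4] = -3441.2885 N (compression)
  F[3-5] = -124.5286 N (compression)
  F[4-5] = -4694.1353 N (compression)
  Rx@0 = -355.5900 N
  Ry@0 = -637.6301 N
  Ry@4 = +7744.7801 N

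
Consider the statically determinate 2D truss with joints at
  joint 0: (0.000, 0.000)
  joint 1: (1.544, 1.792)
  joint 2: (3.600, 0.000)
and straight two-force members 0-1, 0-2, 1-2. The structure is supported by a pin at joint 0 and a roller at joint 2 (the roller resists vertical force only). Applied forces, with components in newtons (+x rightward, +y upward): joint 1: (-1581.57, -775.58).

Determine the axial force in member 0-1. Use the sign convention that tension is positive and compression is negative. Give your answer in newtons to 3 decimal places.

-1623.865

N=3 nodes, M=3 members, R=3 reactions → 2N=6, M+R=6
member 0 (0-1): L=2.3654, (cx,cy)=(0.6527,0.7576)
member 1 (0-2): L=3.6000, (cx,cy)=(1.0000,0.0000)
member 2 (1-2): L=2.7273, (cx,cy)=(0.7538,-0.6570)
solve A·x = −loads:
  F[0-1] = -1623.8654 N (compression)
  F[0-2] = -521.6099 N (compression)
  F[1-2] = +691.9305 N (tension)
  Rx@0 = +1581.5700 N
  Ry@0 = +1230.2128 N
  Ry@2 = -454.6328 N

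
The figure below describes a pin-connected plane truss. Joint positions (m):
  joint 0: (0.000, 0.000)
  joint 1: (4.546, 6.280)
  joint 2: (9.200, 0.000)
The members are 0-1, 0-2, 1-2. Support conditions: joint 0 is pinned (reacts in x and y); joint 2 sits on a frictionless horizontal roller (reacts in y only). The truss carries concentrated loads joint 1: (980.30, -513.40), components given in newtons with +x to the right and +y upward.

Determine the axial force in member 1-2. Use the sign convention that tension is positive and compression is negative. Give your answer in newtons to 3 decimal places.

-1148.641

N=3 nodes, M=3 members, R=3 reactions → 2N=6, M+R=6
member 0 (0-1): L=7.7527, (cx,cy)=(0.5864,0.8100)
member 1 (0-2): L=9.2000, (cx,cy)=(1.0000,0.0000)
member 2 (1-2): L=7.8165, (cx,cy)=(0.5954,-0.8034)
solve A·x = −loads:
  F[0-1] = +505.4667 N (tension)
  F[0-2] = +683.9067 N (tension)
  F[1-2] = -1148.6412 N (compression)
  Rx@0 = -980.3000 N
  Ry@0 = -409.4479 N
  Ry@2 = +922.8479 N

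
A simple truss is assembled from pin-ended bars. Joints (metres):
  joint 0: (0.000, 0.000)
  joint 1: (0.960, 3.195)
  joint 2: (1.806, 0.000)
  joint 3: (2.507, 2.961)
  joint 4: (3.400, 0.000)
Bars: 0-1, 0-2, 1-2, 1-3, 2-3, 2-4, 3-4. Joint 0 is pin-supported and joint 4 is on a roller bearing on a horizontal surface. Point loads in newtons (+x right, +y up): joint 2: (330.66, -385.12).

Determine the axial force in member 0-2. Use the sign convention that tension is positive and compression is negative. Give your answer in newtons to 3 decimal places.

384.911

N=5 nodes, M=7 members, R=3 reactions → 2N=10, M+R=10
member 0 (0-1): L=3.3361, (cx,cy)=(0.2878,0.9577)
member 1 (0-2): L=1.8060, (cx,cy)=(1.0000,0.0000)
member 2 (1-2): L=3.3051, (cx,cy)=(0.2560,-0.9667)
member 3 (1-3): L=1.5646, (cx,cy)=(0.9888,-0.1496)
member 4 (2-3): L=3.0428, (cx,cy)=(0.2304,0.9731)
member 5 (2-4): L=1.5940, (cx,cy)=(1.0000,0.0000)
member 6 (3-4): L=3.0927, (cx,cy)=(0.2887,-0.9574)
solve A·x = −loads:
  F[0-1] = -188.5276 N (compression)
  F[0-2] = +384.9108 N (tension)
  F[1-2] = +203.4115 N (tension)
  F[1-3] = -107.5269 N (compression)
  F[2-3] = +193.6951 N (tension)
  F[2-4] = +61.6947 N (tension)
  F[3-4] = -213.6674 N (compression)
  Rx@0 = -330.6600 N
  Ry@0 = +180.5533 N
  Ry@4 = +204.5667 N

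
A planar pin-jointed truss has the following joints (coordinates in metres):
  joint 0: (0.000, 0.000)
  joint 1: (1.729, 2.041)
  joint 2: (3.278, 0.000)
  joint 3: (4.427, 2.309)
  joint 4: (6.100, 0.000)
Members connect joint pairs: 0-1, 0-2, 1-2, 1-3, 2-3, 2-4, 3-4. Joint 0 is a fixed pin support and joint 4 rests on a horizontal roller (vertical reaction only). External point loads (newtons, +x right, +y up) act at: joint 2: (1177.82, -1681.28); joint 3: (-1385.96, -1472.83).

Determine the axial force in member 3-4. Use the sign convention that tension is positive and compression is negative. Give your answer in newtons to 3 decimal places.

N=5 nodes, M=7 members, R=3 reactions → 2N=10, M+R=10
member 0 (0-1): L=2.6749, (cx,cy)=(0.6464,0.7630)
member 1 (0-2): L=3.2780, (cx,cy)=(1.0000,0.0000)
member 2 (1-2): L=2.5622, (cx,cy)=(0.6045,-0.7966)
member 3 (1-3): L=2.7113, (cx,cy)=(0.9951,0.0988)
member 4 (2-3): L=2.5791, (cx,cy)=(0.4455,0.8953)
member 5 (2-4): L=2.8220, (cx,cy)=(1.0000,0.0000)
member 6 (3-4): L=2.8514, (cx,cy)=(0.5867,-0.8098)
solve A·x = −loads:
  F[0-1] = -2236.3320 N (compression)
  F[0-2] = +1237.3755 N (tension)
  F[1-2] = +1824.3490 N (tension)
  F[1-3] = -2560.9652 N (compression)
  F[2-3] = +254.7383 N (tension)
  F[2-4] = +1048.9758 N (tension)
  F[3-4] = -1787.8280 N (compression)
  Rx@0 = +208.1400 N
  Ry@0 = +1706.3604 N
  Ry@4 = +1447.7496 N

-1787.828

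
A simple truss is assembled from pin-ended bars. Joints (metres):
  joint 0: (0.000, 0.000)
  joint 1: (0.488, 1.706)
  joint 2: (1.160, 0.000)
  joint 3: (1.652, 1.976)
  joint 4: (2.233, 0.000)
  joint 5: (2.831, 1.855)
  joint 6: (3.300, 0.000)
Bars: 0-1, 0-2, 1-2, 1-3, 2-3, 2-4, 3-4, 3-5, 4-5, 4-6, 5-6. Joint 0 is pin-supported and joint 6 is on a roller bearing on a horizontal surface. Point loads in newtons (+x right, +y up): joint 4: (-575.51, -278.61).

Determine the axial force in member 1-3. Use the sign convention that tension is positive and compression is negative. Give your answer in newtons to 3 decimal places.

N=7 nodes, M=11 members, R=3 reactions → 2N=14, M+R=14
member 0 (0-1): L=1.7744, (cx,cy)=(0.2750,0.9614)
member 1 (0-2): L=1.1600, (cx,cy)=(1.0000,0.0000)
member 2 (1-2): L=1.8336, (cx,cy)=(0.3665,-0.9304)
member 3 (1-3): L=1.1949, (cx,cy)=(0.9741,0.2260)
member 4 (2-3): L=2.0363, (cx,cy)=(0.2416,0.9704)
member 5 (2-4): L=1.0730, (cx,cy)=(1.0000,0.0000)
member 6 (3-4): L=2.0596, (cx,cy)=(0.2821,-0.9594)
member 7 (3-5): L=1.1852, (cx,cy)=(0.9948,-0.1021)
member 8 (4-5): L=1.9490, (cx,cy)=(0.3068,0.9518)
member 9 (4-6): L=1.0670, (cx,cy)=(1.0000,0.0000)
member 10 (5-6): L=1.9134, (cx,cy)=(0.2451,-0.9695)
solve A·x = −loads:
  F[0-1] = -93.6970 N (compression)
  F[0-2] = -549.7416 N (compression)
  F[1-2] = +82.8285 N (tension)
  F[1-3] = -57.6149 N (compression)
  F[2-3] = -79.4182 N (compression)
  F[2-4] = -500.1969 N (compression)
  F[3-4] = +105.1260 N (tension)
  F[3-5] = -105.5191 N (compression)
  F[4-5] = +186.7615 N (tension)
  F[4-6] = +47.6651 N (tension)
  F[5-6] = -194.4584 N (compression)
  Rx@0 = +575.5100 N
  Ry@0 = +90.0839 N
  Ry@6 = +188.5261 N

-57.615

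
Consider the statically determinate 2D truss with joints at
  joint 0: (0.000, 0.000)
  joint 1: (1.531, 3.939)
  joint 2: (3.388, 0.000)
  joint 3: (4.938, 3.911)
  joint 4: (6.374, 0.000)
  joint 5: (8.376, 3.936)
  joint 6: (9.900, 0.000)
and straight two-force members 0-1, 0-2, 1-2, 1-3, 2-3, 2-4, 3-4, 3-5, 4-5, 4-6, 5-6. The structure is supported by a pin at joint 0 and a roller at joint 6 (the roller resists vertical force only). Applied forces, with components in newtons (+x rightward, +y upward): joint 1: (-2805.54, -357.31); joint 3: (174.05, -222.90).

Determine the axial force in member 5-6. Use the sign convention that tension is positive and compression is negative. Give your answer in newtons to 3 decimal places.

944.809

N=7 nodes, M=11 members, R=3 reactions → 2N=14, M+R=14
member 0 (0-1): L=4.2261, (cx,cy)=(0.3623,0.9321)
member 1 (0-2): L=3.3880, (cx,cy)=(1.0000,0.0000)
member 2 (1-2): L=4.3548, (cx,cy)=(0.4264,-0.9045)
member 3 (1-3): L=3.4071, (cx,cy)=(1.0000,-0.0082)
member 4 (2-3): L=4.2069, (cx,cy)=(0.3684,0.9297)
member 5 (2-4): L=2.9860, (cx,cy)=(1.0000,0.0000)
member 6 (3-4): L=4.1663, (cx,cy)=(0.3447,-0.9387)
member 7 (3-5): L=3.4381, (cx,cy)=(1.0000,0.0073)
member 8 (4-5): L=4.4159, (cx,cy)=(0.4534,0.8913)
member 9 (4-6): L=3.5260, (cx,cy)=(1.0000,0.0000)
member 10 (5-6): L=4.2207, (cx,cy)=(0.3611,-0.9325)
solve A·x = −loads:
  F[0-1] = -1567.7769 N (compression)
  F[0-2] = -2063.5237 N (compression)
  F[1-2] = +1204.8387 N (tension)
  F[1-3] = +1723.8558 N (tension)
  F[2-3] = -1172.2694 N (compression)
  F[2-4] = -1117.8390 N (compression)
  F[3-4] = +944.7195 N (tension)
  F[3-5] = +792.2428 N (tension)
  F[4-5] = -994.9562 N (compression)
  F[4-6] = -341.1459 N (compression)
  F[5-6] = +944.8092 N (tension)
  Rx@0 = +2631.4900 N
  Ry@0 = +1461.2798 N
  Ry@6 = -881.0698 N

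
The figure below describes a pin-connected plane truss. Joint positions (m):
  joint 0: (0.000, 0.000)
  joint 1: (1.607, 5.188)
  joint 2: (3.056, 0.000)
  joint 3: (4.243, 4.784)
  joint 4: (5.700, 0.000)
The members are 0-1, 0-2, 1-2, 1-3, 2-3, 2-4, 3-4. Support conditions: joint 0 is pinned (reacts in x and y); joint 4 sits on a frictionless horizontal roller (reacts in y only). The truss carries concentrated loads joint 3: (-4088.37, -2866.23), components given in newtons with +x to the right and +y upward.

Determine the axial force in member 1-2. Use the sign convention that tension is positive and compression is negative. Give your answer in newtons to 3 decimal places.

N=5 nodes, M=7 members, R=3 reactions → 2N=10, M+R=10
member 0 (0-1): L=5.4312, (cx,cy)=(0.2959,0.9552)
member 1 (0-2): L=3.0560, (cx,cy)=(1.0000,0.0000)
member 2 (1-2): L=5.3866, (cx,cy)=(0.2690,-0.9631)
member 3 (1-3): L=2.6668, (cx,cy)=(0.9885,-0.1515)
member 4 (2-3): L=4.9291, (cx,cy)=(0.2408,0.9706)
member 5 (2-4): L=2.6440, (cx,cy)=(1.0000,0.0000)
member 6 (3-4): L=5.0010, (cx,cy)=(0.2913,-0.9566)
solve A·x = −loads:
  F[0-1] = -4359.1980 N (compression)
  F[0-2] = -2798.5541 N (compression)
  F[1-2] = +4731.1401 N (tension)
  F[1-3] = -2592.4291 N (compression)
  F[2-3] = -4694.9153 N (compression)
  F[2-4] = -395.2479 N (compression)
  F[3-4] = +1356.6336 N (tension)
  Rx@0 = +4088.3700 N
  Ry@0 = +4164.0104 N
  Ry@4 = -1297.7804 N

4731.140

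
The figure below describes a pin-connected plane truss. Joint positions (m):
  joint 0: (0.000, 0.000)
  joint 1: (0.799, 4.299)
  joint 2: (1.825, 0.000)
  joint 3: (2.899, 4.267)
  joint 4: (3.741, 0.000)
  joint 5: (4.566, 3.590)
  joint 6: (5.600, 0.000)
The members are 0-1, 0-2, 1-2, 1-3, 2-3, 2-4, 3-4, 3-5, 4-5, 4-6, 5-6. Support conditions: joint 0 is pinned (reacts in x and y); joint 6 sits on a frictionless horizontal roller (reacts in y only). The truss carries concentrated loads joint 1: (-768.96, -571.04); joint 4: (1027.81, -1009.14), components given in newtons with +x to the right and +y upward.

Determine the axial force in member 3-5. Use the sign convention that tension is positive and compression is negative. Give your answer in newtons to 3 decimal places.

-84.502

N=7 nodes, M=11 members, R=3 reactions → 2N=14, M+R=14
member 0 (0-1): L=4.3726, (cx,cy)=(0.1827,0.9832)
member 1 (0-2): L=1.8250, (cx,cy)=(1.0000,0.0000)
member 2 (1-2): L=4.4197, (cx,cy)=(0.2321,-0.9727)
member 3 (1-3): L=2.1002, (cx,cy)=(0.9999,-0.0152)
member 4 (2-3): L=4.4001, (cx,cy)=(0.2441,0.9698)
member 5 (2-4): L=1.9160, (cx,cy)=(1.0000,0.0000)
member 6 (3-4): L=4.3493, (cx,cy)=(0.1936,-0.9811)
member 7 (3-5): L=1.7992, (cx,cy)=(0.9265,-0.3763)
member 8 (4-5): L=3.6836, (cx,cy)=(0.2240,0.9746)
member 9 (4-6): L=1.8590, (cx,cy)=(1.0000,0.0000)
member 10 (5-6): L=3.7359, (cx,cy)=(0.2768,-0.9609)
solve A·x = −loads:
  F[0-1] = -1439.1069 N (compression)
  F[0-2] = +521.8151 N (tension)
  F[1-2] = +862.7471 N (tension)
  F[1-3] = +305.7518 N (tension)
  F[2-3] = -865.3527 N (compression)
  F[2-4] = +933.3142 N (tension)
  F[3-4] = +892.5181 N (tension)
  F[3-5] = -84.5015 N (compression)
  F[4-5] = +136.9869 N (tension)
  F[4-6] = +47.6108 N (tension)
  F[5-6] = -172.0225 N (compression)
  Rx@0 = -258.8500 N
  Ry@0 = +1414.8774 N
  Ry@6 = +165.3026 N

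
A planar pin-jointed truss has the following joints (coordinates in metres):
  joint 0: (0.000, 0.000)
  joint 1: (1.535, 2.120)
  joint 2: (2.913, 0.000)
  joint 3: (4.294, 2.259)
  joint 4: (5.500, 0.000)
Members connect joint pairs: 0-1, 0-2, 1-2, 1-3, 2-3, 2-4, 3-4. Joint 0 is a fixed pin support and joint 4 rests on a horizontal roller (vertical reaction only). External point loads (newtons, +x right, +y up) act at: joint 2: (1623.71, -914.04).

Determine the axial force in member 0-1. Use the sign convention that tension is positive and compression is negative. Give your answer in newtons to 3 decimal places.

N=5 nodes, M=7 members, R=3 reactions → 2N=10, M+R=10
member 0 (0-1): L=2.6174, (cx,cy)=(0.5865,0.8100)
member 1 (0-2): L=2.9130, (cx,cy)=(1.0000,0.0000)
member 2 (1-2): L=2.5285, (cx,cy)=(0.5450,-0.8384)
member 3 (1-3): L=2.7625, (cx,cy)=(0.9987,0.0503)
member 4 (2-3): L=2.6477, (cx,cy)=(0.5216,0.8532)
member 5 (2-4): L=2.5870, (cx,cy)=(1.0000,0.0000)
member 6 (3-4): L=2.5608, (cx,cy)=(0.4710,-0.8822)
solve A·x = −loads:
  F[0-1] = -530.7967 N (compression)
  F[0-2] = +1935.0045 N (tension)
  F[1-2] = +478.4014 N (tension)
  F[1-3] = -572.7432 N (compression)
  F[2-3] = +601.1823 N (tension)
  F[2-4] = +258.4485 N (tension)
  F[3-4] = -548.7777 N (compression)
  Rx@0 = -1623.7100 N
  Ry@0 = +429.9312 N
  Ry@4 = +484.1088 N

-530.797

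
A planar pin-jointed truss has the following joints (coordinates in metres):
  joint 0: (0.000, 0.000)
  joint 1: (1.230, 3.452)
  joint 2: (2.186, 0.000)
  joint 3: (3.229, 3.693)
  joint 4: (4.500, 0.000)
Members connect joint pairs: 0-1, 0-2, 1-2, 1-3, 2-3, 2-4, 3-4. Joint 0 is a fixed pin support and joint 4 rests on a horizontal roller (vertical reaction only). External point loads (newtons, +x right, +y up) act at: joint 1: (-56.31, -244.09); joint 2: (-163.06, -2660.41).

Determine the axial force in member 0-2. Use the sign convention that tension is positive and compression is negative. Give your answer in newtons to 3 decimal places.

346.676

N=5 nodes, M=7 members, R=3 reactions → 2N=10, M+R=10
member 0 (0-1): L=3.6646, (cx,cy)=(0.3356,0.9420)
member 1 (0-2): L=2.1860, (cx,cy)=(1.0000,0.0000)
member 2 (1-2): L=3.5819, (cx,cy)=(0.2669,-0.9637)
member 3 (1-3): L=2.0135, (cx,cy)=(0.9928,0.1197)
member 4 (2-3): L=3.8375, (cx,cy)=(0.2718,0.9624)
member 5 (2-4): L=2.3140, (cx,cy)=(1.0000,0.0000)
member 6 (3-4): L=3.9056, (cx,cy)=(0.3254,-0.9456)
solve A·x = −loads:
  F[0-1] = -1686.4429 N (compression)
  F[0-2] = +346.6759 N (tension)
  F[1-2] = +1288.3451 N (tension)
  F[1-3] = -859.7698 N (compression)
  F[2-3] = +1474.2983 N (tension)
  F[2-4] = +452.8828 N (tension)
  F[3-4] = -1391.6426 N (compression)
  Rx@0 = +219.3700 N
  Ry@0 = +1588.6100 N
  Ry@4 = +1315.8900 N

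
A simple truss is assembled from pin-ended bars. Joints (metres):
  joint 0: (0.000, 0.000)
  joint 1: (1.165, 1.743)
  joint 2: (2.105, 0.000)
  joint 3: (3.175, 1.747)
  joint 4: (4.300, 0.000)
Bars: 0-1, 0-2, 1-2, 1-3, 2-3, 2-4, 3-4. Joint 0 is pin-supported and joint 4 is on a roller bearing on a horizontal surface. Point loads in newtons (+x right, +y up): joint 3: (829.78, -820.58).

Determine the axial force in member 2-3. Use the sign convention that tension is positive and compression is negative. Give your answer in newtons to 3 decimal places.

N=5 nodes, M=7 members, R=3 reactions → 2N=10, M+R=10
member 0 (0-1): L=2.0965, (cx,cy)=(0.5557,0.8314)
member 1 (0-2): L=2.1050, (cx,cy)=(1.0000,0.0000)
member 2 (1-2): L=1.9803, (cx,cy)=(0.4747,-0.8802)
member 3 (1-3): L=2.0100, (cx,cy)=(1.0000,0.0020)
member 4 (2-3): L=2.0486, (cx,cy)=(0.5223,0.8528)
member 5 (2-4): L=2.1950, (cx,cy)=(1.0000,0.0000)
member 6 (3-4): L=2.0779, (cx,cy)=(0.5414,-0.8408)
solve A·x = −loads:
  F[0-1] = +147.2663 N (tension)
  F[0-2] = +747.9455 N (tension)
  F[1-2] = -138.7717 N (compression)
  F[1-3] = +147.7058 N (tension)
  F[2-3] = +143.2306 N (tension)
  F[2-4] = +607.2654 N (tension)
  F[3-4] = -1121.6281 N (compression)
  Rx@0 = -829.7800 N
  Ry@0 = -122.4356 N
  Ry@4 = +943.0156 N

143.231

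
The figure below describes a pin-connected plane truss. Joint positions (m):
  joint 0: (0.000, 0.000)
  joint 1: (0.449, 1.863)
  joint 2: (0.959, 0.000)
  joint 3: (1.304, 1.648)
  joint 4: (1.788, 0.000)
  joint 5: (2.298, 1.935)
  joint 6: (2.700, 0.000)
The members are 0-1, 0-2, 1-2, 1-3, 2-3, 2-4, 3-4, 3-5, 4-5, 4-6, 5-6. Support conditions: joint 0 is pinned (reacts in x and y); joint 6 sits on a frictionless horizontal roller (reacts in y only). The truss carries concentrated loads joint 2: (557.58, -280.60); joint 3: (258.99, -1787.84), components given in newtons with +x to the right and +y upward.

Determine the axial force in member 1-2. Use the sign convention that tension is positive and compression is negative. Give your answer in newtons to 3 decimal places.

1118.609

N=7 nodes, M=11 members, R=3 reactions → 2N=14, M+R=14
member 0 (0-1): L=1.9163, (cx,cy)=(0.2343,0.9722)
member 1 (0-2): L=0.9590, (cx,cy)=(1.0000,0.0000)
member 2 (1-2): L=1.9315, (cx,cy)=(0.2640,-0.9645)
member 3 (1-3): L=0.8816, (cx,cy)=(0.9698,-0.2439)
member 4 (2-3): L=1.6837, (cx,cy)=(0.2049,0.9788)
member 5 (2-4): L=0.8290, (cx,cy)=(1.0000,0.0000)
member 6 (3-4): L=1.7176, (cx,cy)=(0.2818,-0.9595)
member 7 (3-5): L=1.0346, (cx,cy)=(0.9608,0.2774)
member 8 (4-5): L=2.0011, (cx,cy)=(0.2549,0.9670)
member 9 (4-6): L=0.9120, (cx,cy)=(1.0000,0.0000)
member 10 (5-6): L=1.9763, (cx,cy)=(0.2034,-0.9791)
solve A·x = −loads:
  F[0-1] = -974.3567 N (compression)
  F[0-2] = +1044.8622 N (tension)
  F[1-2] = +1118.6085 N (tension)
  F[1-3] = -539.9487 N (compression)
  F[2-3] = -815.6174 N (compression)
  F[2-4] = +949.7588 N (tension)
  F[3-4] = -1340.6807 N (compression)
  F[3-5] = -595.3354 N (compression)
  F[4-5] = +1330.2812 N (tension)
  F[4-6] = +232.9326 N (tension)
  F[5-6] = -1145.1458 N (compression)
  Rx@0 = -816.5700 N
  Ry@0 = +947.2347 N
  Ry@6 = +1121.2053 N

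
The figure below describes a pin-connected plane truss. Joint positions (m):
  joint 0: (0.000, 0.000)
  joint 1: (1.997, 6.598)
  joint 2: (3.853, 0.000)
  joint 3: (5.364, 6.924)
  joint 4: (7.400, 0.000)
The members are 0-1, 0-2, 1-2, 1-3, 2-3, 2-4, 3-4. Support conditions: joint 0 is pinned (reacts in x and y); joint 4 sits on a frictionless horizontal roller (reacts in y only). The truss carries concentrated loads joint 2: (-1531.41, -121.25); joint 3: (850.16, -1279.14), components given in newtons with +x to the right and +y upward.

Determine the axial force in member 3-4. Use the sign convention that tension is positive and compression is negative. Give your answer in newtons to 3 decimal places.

-1861.414

N=5 nodes, M=7 members, R=3 reactions → 2N=10, M+R=10
member 0 (0-1): L=6.8936, (cx,cy)=(0.2897,0.9571)
member 1 (0-2): L=3.8530, (cx,cy)=(1.0000,0.0000)
member 2 (1-2): L=6.8541, (cx,cy)=(0.2708,-0.9626)
member 3 (1-3): L=3.3827, (cx,cy)=(0.9953,0.0964)
member 4 (2-3): L=7.0870, (cx,cy)=(0.2132,0.9770)
member 5 (2-4): L=3.5470, (cx,cy)=(1.0000,0.0000)
member 6 (3-4): L=7.2171, (cx,cy)=(0.2821,-0.9594)
solve A·x = −loads:
  F[0-1] = +402.6865 N (tension)
  F[0-2] = -797.9040 N (compression)
  F[1-2] = -378.3407 N (compression)
  F[1-3] = +220.1286 N (tension)
  F[2-3] = +496.8804 N (tension)
  F[2-4] = +525.1167 N (tension)
  F[3-4] = -1861.4144 N (compression)
  Rx@0 = +681.2500 N
  Ry@0 = -385.4196 N
  Ry@4 = +1785.8096 N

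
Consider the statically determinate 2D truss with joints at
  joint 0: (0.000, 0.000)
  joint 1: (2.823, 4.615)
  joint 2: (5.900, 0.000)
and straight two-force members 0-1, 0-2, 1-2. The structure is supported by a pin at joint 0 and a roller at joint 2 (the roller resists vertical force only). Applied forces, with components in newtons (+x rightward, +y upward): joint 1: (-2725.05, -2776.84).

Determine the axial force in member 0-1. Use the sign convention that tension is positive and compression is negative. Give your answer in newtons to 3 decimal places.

N=3 nodes, M=3 members, R=3 reactions → 2N=6, M+R=6
member 0 (0-1): L=5.4099, (cx,cy)=(0.5218,0.8531)
member 1 (0-2): L=5.9000, (cx,cy)=(1.0000,0.0000)
member 2 (1-2): L=5.5467, (cx,cy)=(0.5547,-0.8320)
solve A·x = −loads:
  F[0-1] = -4196.3578 N (compression)
  F[0-2] = -535.3220 N (compression)
  F[1-2] = +964.9931 N (tension)
  Rx@0 = +2725.0500 N
  Ry@0 = +3579.7360 N
  Ry@2 = -802.8960 N

-4196.358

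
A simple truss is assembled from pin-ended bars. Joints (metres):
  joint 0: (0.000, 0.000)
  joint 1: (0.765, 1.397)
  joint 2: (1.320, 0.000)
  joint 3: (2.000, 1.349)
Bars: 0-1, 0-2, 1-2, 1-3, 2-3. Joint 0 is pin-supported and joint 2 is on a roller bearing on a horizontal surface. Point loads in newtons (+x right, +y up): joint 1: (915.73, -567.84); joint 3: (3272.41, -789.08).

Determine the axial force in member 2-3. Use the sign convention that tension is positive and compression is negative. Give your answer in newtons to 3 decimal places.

-726.987

N=4 nodes, M=5 members, R=3 reactions → 2N=8, M+R=8
member 0 (0-1): L=1.5927, (cx,cy)=(0.4803,0.8771)
member 1 (0-2): L=1.3200, (cx,cy)=(1.0000,0.0000)
member 2 (1-2): L=1.5032, (cx,cy)=(0.3692,-0.9293)
member 3 (1-3): L=1.2359, (cx,cy)=(0.9992,-0.0388)
member 4 (2-3): L=1.5107, (cx,cy)=(0.4501,0.8930)
solve A·x = −loads:
  F[0-1] = +5109.0904 N (tension)
  F[0-2] = +1734.2279 N (tension)
  F[1-2] = -5583.4344 N (compression)
  F[1-3] = +3602.3619 N (tension)
  F[2-3] = -726.9870 N (compression)
  Rx@0 = -4188.1400 N
  Ry@0 = -4481.1963 N
  Ry@2 = +5838.1163 N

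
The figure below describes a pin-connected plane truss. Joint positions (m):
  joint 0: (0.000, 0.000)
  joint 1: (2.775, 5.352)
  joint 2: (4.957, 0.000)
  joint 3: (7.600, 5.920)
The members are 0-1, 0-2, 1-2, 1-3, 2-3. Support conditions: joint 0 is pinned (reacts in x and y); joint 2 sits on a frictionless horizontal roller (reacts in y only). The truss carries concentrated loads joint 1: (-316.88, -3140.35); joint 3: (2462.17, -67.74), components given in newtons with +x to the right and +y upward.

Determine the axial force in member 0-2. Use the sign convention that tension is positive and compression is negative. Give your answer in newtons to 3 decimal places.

1496.054

N=4 nodes, M=5 members, R=3 reactions → 2N=8, M+R=8
member 0 (0-1): L=6.0286, (cx,cy)=(0.4603,0.8878)
member 1 (0-2): L=4.9570, (cx,cy)=(1.0000,0.0000)
member 2 (1-2): L=5.7797, (cx,cy)=(0.3775,-0.9260)
member 3 (1-3): L=4.8583, (cx,cy)=(0.9931,0.1169)
member 4 (2-3): L=6.4832, (cx,cy)=(0.4077,0.9131)
solve A·x = −loads:
  F[0-1] = +1410.4545 N (tension)
  F[0-2] = +1496.0541 N (tension)
  F[1-2] = -4409.0954 N (compression)
  F[1-3] = +2648.8369 N (tension)
  F[2-3] = -413.3293 N (compression)
  Rx@0 = -2145.2900 N
  Ry@0 = -1252.1480 N
  Ry@2 = +4460.2380 N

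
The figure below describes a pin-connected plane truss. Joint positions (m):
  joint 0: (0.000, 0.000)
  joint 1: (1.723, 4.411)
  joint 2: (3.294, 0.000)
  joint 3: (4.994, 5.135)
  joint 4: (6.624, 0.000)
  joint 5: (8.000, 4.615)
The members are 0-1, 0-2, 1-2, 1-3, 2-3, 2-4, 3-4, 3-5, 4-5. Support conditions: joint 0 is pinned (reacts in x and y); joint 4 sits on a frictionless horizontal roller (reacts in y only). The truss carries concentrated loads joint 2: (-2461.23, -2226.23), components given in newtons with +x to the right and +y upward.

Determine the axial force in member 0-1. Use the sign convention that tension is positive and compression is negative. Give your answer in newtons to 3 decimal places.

-1201.516

N=6 nodes, M=9 members, R=3 reactions → 2N=12, M+R=12
member 0 (0-1): L=4.7356, (cx,cy)=(0.3638,0.9315)
member 1 (0-2): L=3.2940, (cx,cy)=(1.0000,0.0000)
member 2 (1-2): L=4.6824, (cx,cy)=(0.3355,-0.9420)
member 3 (1-3): L=3.3502, (cx,cy)=(0.9764,0.2161)
member 4 (2-3): L=5.4091, (cx,cy)=(0.3143,0.9493)
member 5 (2-4): L=3.3300, (cx,cy)=(1.0000,0.0000)
member 6 (3-4): L=5.3875, (cx,cy)=(0.3026,-0.9531)
member 7 (3-5): L=3.0506, (cx,cy)=(0.9854,-0.1705)
member 8 (4-5): L=4.8158, (cx,cy)=(0.2857,0.9583)
solve A·x = −loads:
  F[0-1] = -1201.5156 N (compression)
  F[0-2] = -2024.0682 N (compression)
  F[1-2] = +1006.0077 N (tension)
  F[1-3] = -793.4379 N (compression)
  F[2-3] = +1346.7777 N (tension)
  F[2-4] = +351.4151 N (tension)
  F[3-4] = -1161.5018 N (compression)
  F[3-5] = -0.0000 N (tension)
  F[4-5] = +0.0000 N (tension)
  Rx@0 = +2461.2300 N
  Ry@0 = +1119.1645 N
  Ry@4 = +1107.0655 N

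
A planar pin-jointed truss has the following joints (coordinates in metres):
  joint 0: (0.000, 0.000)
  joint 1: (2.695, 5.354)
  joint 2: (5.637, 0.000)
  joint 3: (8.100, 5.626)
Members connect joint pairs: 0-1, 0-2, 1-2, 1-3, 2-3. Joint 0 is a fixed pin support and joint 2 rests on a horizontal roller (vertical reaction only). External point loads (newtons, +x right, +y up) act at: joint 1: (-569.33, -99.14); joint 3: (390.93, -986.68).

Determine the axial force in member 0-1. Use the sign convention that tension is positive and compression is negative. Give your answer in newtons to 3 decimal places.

N=4 nodes, M=5 members, R=3 reactions → 2N=8, M+R=8
member 0 (0-1): L=5.9940, (cx,cy)=(0.4496,0.8932)
member 1 (0-2): L=5.6370, (cx,cy)=(1.0000,0.0000)
member 2 (1-2): L=6.1091, (cx,cy)=(0.4816,-0.8764)
member 3 (1-3): L=5.4118, (cx,cy)=(0.9987,0.0503)
member 4 (2-3): L=6.1415, (cx,cy)=(0.4010,0.9161)
solve A·x = −loads:
  F[0-1] = +256.1425 N (tension)
  F[0-2] = -293.5654 N (compression)
  F[1-2] = -325.8647 N (compression)
  F[1-3] = +842.4899 N (tension)
  F[2-3] = -1123.3145 N (compression)
  Rx@0 = +178.4000 N
  Ry@0 = -228.7923 N
  Ry@2 = +1314.6123 N

256.143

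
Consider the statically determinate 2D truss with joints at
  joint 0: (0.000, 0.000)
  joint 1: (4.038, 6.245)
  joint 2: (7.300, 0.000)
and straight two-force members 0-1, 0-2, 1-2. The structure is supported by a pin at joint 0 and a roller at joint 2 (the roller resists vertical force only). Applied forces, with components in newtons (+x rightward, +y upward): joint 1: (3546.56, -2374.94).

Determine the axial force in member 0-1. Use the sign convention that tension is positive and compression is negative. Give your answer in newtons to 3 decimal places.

2349.242

N=3 nodes, M=3 members, R=3 reactions → 2N=6, M+R=6
member 0 (0-1): L=7.4368, (cx,cy)=(0.5430,0.8397)
member 1 (0-2): L=7.3000, (cx,cy)=(1.0000,0.0000)
member 2 (1-2): L=7.0456, (cx,cy)=(0.4630,-0.8864)
solve A·x = −loads:
  F[0-1] = +2349.2423 N (tension)
  F[0-2] = +2270.9730 N (tension)
  F[1-2] = -4905.0883 N (compression)
  Rx@0 = -3546.5600 N
  Ry@0 = -1972.7689 N
  Ry@2 = +4347.7089 N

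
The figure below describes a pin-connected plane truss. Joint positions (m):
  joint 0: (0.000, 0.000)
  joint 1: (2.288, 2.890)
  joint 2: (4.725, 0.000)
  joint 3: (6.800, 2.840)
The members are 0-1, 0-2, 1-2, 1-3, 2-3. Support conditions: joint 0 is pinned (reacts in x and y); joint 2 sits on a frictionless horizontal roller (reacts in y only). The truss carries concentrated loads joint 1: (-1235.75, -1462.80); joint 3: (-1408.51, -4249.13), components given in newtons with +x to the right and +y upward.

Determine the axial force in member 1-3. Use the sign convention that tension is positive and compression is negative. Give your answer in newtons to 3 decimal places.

N=4 nodes, M=5 members, R=3 reactions → 2N=8, M+R=8
member 0 (0-1): L=3.6861, (cx,cy)=(0.6207,0.7840)
member 1 (0-2): L=4.7250, (cx,cy)=(1.0000,0.0000)
member 2 (1-2): L=3.7804, (cx,cy)=(0.6446,-0.7645)
member 3 (1-3): L=4.5123, (cx,cy)=(0.9999,-0.0111)
member 4 (2-3): L=3.5173, (cx,cy)=(0.5899,0.8074)
solve A·x = −loads:
  F[0-1] = -626.0884 N (compression)
  F[0-2] = -2255.6364 N (compression)
  F[1-2] = -1295.7439 N (compression)
  F[1-3] = +1682.5294 N (tension)
  F[2-3] = -5239.3605 N (compression)
  Rx@0 = +2644.2600 N
  Ry@0 = +490.8751 N
  Ry@2 = +5221.0549 N

1682.529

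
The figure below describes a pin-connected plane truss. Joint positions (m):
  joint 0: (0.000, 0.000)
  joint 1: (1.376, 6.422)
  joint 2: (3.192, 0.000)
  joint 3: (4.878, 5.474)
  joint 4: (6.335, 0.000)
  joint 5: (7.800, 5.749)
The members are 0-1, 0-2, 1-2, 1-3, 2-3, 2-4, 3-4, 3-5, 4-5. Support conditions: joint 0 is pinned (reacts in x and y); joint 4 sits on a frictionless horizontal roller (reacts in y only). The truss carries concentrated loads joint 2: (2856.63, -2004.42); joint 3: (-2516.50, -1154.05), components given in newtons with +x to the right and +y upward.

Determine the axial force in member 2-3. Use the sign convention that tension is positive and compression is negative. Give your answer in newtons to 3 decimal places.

-2019.824

N=6 nodes, M=9 members, R=3 reactions → 2N=12, M+R=12
member 0 (0-1): L=6.5678, (cx,cy)=(0.2095,0.9778)
member 1 (0-2): L=3.1920, (cx,cy)=(1.0000,0.0000)
member 2 (1-2): L=6.6738, (cx,cy)=(0.2721,-0.9623)
member 3 (1-3): L=3.6280, (cx,cy)=(0.9653,-0.2613)
member 4 (2-3): L=5.7278, (cx,cy)=(0.2944,0.9557)
member 5 (2-4): L=3.1430, (cx,cy)=(1.0000,0.0000)
member 6 (3-4): L=5.6646, (cx,cy)=(0.2572,-0.9664)
member 7 (3-5): L=2.9349, (cx,cy)=(0.9956,0.0937)
member 8 (4-5): L=5.9327, (cx,cy)=(0.2469,0.9690)
solve A·x = −loads:
  F[0-1] = -3512.3081 N (compression)
  F[0-2] = +1075.9877 N (tension)
  F[1-2] = +4089.0511 N (tension)
  F[1-3] = -1915.0528 N (compression)
  F[2-3] = -2019.8244 N (compression)
  F[2-4] = -73.4326 N (compression)
  F[3-4] = +285.4944 N (tension)
  F[3-5] = +0.0000 N (tension)
  F[4-5] = -0.0000 N (compression)
  Rx@0 = -340.1300 N
  Ry@0 = +3434.3589 N
  Ry@4 = -275.8889 N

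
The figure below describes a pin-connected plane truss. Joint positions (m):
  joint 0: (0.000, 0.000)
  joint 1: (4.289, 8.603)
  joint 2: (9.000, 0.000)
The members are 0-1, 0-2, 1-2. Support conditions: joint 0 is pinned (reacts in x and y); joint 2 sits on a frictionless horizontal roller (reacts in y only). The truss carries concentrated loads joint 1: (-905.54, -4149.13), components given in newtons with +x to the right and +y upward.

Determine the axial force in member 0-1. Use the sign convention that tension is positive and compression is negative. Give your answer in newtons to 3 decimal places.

-3393.984

N=3 nodes, M=3 members, R=3 reactions → 2N=6, M+R=6
member 0 (0-1): L=9.6129, (cx,cy)=(0.4462,0.8949)
member 1 (0-2): L=9.0000, (cx,cy)=(1.0000,0.0000)
member 2 (1-2): L=9.8084, (cx,cy)=(0.4803,-0.8771)
solve A·x = −loads:
  F[0-1] = -3393.9838 N (compression)
  F[0-2] = +608.7640 N (tension)
  F[1-2] = -1267.4621 N (compression)
  Rx@0 = +905.5400 N
  Ry@0 = +3037.4347 N
  Ry@2 = +1111.6953 N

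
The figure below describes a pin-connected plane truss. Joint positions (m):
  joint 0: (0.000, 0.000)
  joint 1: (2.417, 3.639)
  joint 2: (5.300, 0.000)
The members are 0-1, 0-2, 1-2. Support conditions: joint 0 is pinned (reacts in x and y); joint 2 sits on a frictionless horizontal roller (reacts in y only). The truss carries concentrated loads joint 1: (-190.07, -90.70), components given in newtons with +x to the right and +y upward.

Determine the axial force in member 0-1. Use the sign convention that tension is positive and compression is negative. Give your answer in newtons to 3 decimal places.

N=3 nodes, M=3 members, R=3 reactions → 2N=6, M+R=6
member 0 (0-1): L=4.3685, (cx,cy)=(0.5533,0.8330)
member 1 (0-2): L=5.3000, (cx,cy)=(1.0000,0.0000)
member 2 (1-2): L=4.6426, (cx,cy)=(0.6210,-0.7838)
solve A·x = −loads:
  F[0-1] = -215.8946 N (compression)
  F[0-2] = -70.6213 N (compression)
  F[1-2] = +113.7249 N (tension)
  Rx@0 = +190.0700 N
  Ry@0 = +179.8402 N
  Ry@2 = -89.1402 N

-215.895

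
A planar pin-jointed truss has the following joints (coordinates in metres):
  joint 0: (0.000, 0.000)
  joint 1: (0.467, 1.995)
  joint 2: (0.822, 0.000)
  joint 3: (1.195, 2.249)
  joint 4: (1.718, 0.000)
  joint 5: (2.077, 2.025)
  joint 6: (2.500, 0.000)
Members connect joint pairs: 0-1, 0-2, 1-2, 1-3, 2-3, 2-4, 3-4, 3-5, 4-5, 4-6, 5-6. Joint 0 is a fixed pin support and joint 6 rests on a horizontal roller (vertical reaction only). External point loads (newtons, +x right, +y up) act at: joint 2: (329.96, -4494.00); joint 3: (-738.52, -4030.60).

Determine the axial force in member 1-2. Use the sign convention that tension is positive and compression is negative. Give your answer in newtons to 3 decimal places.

5080.304

N=7 nodes, M=11 members, R=3 reactions → 2N=14, M+R=14
member 0 (0-1): L=2.0489, (cx,cy)=(0.2279,0.9737)
member 1 (0-2): L=0.8220, (cx,cy)=(1.0000,0.0000)
member 2 (1-2): L=2.0263, (cx,cy)=(0.1752,-0.9845)
member 3 (1-3): L=0.7710, (cx,cy)=(0.9442,0.3294)
member 4 (2-3): L=2.2797, (cx,cy)=(0.1636,0.9865)
member 5 (2-4): L=0.8960, (cx,cy)=(1.0000,0.0000)
member 6 (3-4): L=2.3090, (cx,cy)=(0.2265,-0.9740)
member 7 (3-5): L=0.9100, (cx,cy)=(0.9692,-0.2462)
member 8 (4-5): L=2.0566, (cx,cy)=(0.1746,0.9846)
member 9 (4-6): L=0.7820, (cx,cy)=(1.0000,0.0000)
member 10 (5-6): L=2.0687, (cx,cy)=(0.2045,-0.9789)
solve A·x = −loads:
  F[0-1] = -5941.0944 N (compression)
  F[0-2] = +945.5571 N (tension)
  F[1-2] = +5080.3035 N (tension)
  F[1-3] = -2376.8204 N (compression)
  F[2-3] = -514.6680 N (compression)
  F[2-4] = +1589.8378 N (tension)
  F[3-4] = -2548.9909 N (compression)
  F[3-5] = -1044.6236 N (compression)
  F[4-5] = +2521.4573 N (tension)
  F[4-6] = +572.3308 N (tension)
  F[5-6] = -2799.0199 N (compression)
  Rx@0 = +408.5600 N
  Ry@0 = +5784.7186 N
  Ry@6 = +2739.8814 N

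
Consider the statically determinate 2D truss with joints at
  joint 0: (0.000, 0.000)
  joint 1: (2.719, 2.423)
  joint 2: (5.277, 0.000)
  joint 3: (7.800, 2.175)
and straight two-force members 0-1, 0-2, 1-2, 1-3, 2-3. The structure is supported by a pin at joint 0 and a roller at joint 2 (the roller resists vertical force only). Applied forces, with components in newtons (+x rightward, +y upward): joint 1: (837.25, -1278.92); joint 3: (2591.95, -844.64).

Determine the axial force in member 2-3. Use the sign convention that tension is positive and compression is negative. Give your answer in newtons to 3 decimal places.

-1040.905

N=4 nodes, M=5 members, R=3 reactions → 2N=8, M+R=8
member 0 (0-1): L=3.6420, (cx,cy)=(0.7466,0.6653)
member 1 (0-2): L=5.2770, (cx,cy)=(1.0000,0.0000)
member 2 (1-2): L=3.5234, (cx,cy)=(0.7260,-0.6877)
member 3 (1-3): L=5.0870, (cx,cy)=(0.9988,-0.0488)
member 4 (2-3): L=3.3311, (cx,cy)=(0.7574,0.6529)
solve A·x = −loads:
  F[0-1] = +1858.7538 N (tension)
  F[0-2] = +2041.4999 N (tension)
  F[1-2] = -3897.8959 N (compression)
  F[1-3] = +3384.3658 N (tension)
  F[2-3] = -1040.9047 N (compression)
  Rx@0 = -3429.2000 N
  Ry@0 = -1236.6302 N
  Ry@2 = +3360.1902 N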